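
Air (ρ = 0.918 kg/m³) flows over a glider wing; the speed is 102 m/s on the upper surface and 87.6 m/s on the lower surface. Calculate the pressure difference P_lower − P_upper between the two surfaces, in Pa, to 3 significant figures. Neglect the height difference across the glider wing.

Bernoulli (same height): P_lower − P_upper = ½ρ(v_upper² − v_lower²).
ΔP = ½·0.918·(102² − 87.6²) = 1250 Pa.

ΔP = 1250 Pa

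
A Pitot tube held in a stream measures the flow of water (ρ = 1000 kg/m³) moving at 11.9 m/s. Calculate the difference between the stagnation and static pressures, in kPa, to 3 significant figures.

ΔP = 70.8 kPa

At the stagnation point the flow is brought to rest, so Bernoulli gives P_stag − P_static = ½ρv².
ΔP = ½·1000·11.9² = 70800 Pa.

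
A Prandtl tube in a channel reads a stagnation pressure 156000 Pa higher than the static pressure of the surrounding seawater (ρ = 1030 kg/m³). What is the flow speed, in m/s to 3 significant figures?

v ≈ 17.4 m/s

At the stagnation point the flow is brought to rest, so Bernoulli gives P_stag − P_static = ½ρv².
v = √(2ΔP/ρ) = √(2·156000/1030) = 17.4 m/s.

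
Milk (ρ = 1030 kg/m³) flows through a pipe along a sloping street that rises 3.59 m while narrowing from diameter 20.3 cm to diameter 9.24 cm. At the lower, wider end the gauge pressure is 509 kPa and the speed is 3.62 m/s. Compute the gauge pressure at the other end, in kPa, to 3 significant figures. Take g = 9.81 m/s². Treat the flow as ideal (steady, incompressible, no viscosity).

P₂ ≈ 322 kPa

The volume flow rate is constant, so v₂ = (A₁/A₂)v₁ = (324/67.1)·3.62 = 17.5 m/s.
Applying Bernoulli between the two ends and solving for P₂: P₂ = P₁ + ½ρ(v₁² − v₂²) − ρgΔh.
P₂ = 509000 + ½·1030·(3.62² − 17.5²) − 1030·9.81·(+3.59) = 509000 + (-150000) − (36300) = 322000 Pa.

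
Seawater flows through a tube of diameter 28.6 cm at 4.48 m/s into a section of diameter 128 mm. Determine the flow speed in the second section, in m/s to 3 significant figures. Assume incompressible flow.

22.4 m/s

Mass conservation (A₁v₁ = A₂v₂) gives v₂ = 4.48 × 642/129 = 22.4 m/s.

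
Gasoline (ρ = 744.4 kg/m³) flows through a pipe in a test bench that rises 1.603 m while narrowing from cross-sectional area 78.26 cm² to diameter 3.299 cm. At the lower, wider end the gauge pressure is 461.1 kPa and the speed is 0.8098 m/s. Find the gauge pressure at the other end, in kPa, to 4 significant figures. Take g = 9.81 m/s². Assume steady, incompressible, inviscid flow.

P₂ ≈ 429.2 kPa

Continuity gives A₁v₁ = A₂v₂, so v₂ = (78.26 cm²)/(8.548 cm²) × 0.8098 m/s = 7.414 m/s.
Bernoulli: P₁ + ½ρv₁² + ρg h₁ = P₂ + ½ρv₂² + ρg h₂, so P₂ = P₁ + ½ρ(v₁² − v₂²) − ρg(h₂ − h₁).
P₂ = 461100 + ½·744.4·(0.8098² − 7.414²) − 744.4·9.81·(+1.603) = 461100 + (-20220) − (11710) = 429200 Pa.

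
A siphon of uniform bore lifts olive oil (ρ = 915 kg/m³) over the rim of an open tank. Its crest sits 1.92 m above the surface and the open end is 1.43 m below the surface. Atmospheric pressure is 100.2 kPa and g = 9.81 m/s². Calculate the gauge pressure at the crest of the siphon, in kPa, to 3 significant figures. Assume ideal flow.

P_gauge = -30.1 kPa

Bernoulli surface→outlet gives ½v² = g·h_out, so v = √(2·9.81·1.43) = 5.30 m/s.
The bore is uniform, so the speed at the crest is the same v. Bernoulli surface→crest: P_atm = P_top + ½ρv² + ρg·h_top.
P_top = 100200 − ½·915·5.30² − 915·9.81·1.92 = 70100 Pa. So P_gauge = P_top − P_atm = -30100 Pa.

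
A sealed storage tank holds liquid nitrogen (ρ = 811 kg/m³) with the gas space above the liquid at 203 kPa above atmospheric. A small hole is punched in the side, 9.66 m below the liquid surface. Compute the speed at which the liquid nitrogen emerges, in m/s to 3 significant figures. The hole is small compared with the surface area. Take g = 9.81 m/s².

26.3 m/s

Take point 1 at the surface (v₁ ≈ 0) and point 2 at the hole (at atmospheric pressure). Bernoulli: P₁ + ρg h = P_atm + ½ρv₂².
With P₁ − P_atm = 203000 Pa, v₂ = √(2gh + 2ΔP/ρ) = √(2·9.81·9.66 + 2·203000/811) = 26.3 m/s.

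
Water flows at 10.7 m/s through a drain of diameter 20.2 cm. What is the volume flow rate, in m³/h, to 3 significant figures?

1230 m³/h

Q = A·v = 0.0320 m² × 10.7 m/s = 0.343 m³/s.
Converting: 0.343 m³/s × 3600 = 1230 m³/h.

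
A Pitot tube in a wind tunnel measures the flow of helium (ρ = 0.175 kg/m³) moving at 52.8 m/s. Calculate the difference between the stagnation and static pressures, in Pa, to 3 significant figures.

ΔP ≈ 244 Pa

At the stagnation point the flow is brought to rest, so Bernoulli gives P_stag − P_static = ½ρv².
ΔP = ½·0.175·52.8² = 244 Pa.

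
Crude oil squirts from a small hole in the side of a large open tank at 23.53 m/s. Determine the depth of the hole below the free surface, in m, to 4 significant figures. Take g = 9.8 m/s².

h = 28.25 m

Inverting v = √(2gh) gives h = v² / 2g.
h = 23.53²/(2·9.8) = 553.7/19.60 = 28.25 m.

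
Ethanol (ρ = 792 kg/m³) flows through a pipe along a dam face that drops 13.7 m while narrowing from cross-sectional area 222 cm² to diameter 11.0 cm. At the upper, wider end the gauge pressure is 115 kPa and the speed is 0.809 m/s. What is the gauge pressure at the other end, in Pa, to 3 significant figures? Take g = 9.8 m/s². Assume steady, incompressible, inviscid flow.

220000 Pa

By continuity, v₂ = v₁·A₁/A₂ = 0.809·(222/95.0) = 1.89 m/s.
Bernoulli: P₁ + ½ρv₁² + ρg h₁ = P₂ + ½ρv₂² + ρg h₂, so P₂ = P₁ + ½ρ(v₁² − v₂²) − ρg(h₂ − h₁).
P₂ = 115000 + ½·792·(0.809² − 1.89²) − 792·9.8·(−13.7) = 115000 + (-1160) − (-106000) = 220000 Pa.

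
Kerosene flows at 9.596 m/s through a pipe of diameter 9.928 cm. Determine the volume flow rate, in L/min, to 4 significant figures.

Q = A·v = 0.007741 m² × 9.596 m/s = 0.07429 m³/s.
Converting: 0.07429 m³/s × 60000 = 4457 L/min.

Q ≈ 4457 L/min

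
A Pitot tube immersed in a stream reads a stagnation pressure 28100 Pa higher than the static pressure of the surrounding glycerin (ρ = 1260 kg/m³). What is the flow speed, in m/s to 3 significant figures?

6.68 m/s

At the stagnation point the flow is brought to rest, so Bernoulli gives P_stag − P_static = ½ρv².
v = √(2ΔP/ρ) = √(2·28100/1260) = 6.68 m/s.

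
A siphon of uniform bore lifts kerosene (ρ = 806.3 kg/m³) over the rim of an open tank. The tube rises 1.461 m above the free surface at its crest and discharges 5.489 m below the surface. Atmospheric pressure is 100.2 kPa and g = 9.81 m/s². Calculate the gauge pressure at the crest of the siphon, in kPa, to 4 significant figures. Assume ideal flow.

-54.97 kPa

The outlet speed comes from Torricelli: v = √(2g·5.489) = 10.38 m/s.
The bore is uniform, so the speed at the crest is the same v. Bernoulli surface→crest: P_atm = P_top + ½ρv² + ρg·h_top.
P_top = 100200 − ½·806.3·10.38² − 806.3·9.81·1.461 = 45230 Pa. So P_gauge = P_top − P_atm = -54970 Pa.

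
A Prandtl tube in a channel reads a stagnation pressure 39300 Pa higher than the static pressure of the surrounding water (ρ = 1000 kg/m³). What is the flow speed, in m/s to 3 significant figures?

Bernoulli between the free stream and the stagnation point: ½ρv² = P_stag − P_static.
v = √(2ΔP/ρ) = √(2·39300/1000) = 8.87 m/s.

8.87 m/s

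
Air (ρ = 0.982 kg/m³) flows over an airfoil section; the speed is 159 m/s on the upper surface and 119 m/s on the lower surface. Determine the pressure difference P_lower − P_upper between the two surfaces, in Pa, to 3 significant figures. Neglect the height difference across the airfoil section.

ΔP = 5460 Pa

The pressure is lower where the speed is higher: ΔP = ½ρ(v_up² − v_low²).
ΔP = ½·0.982·(159² − 119²) = 5460 Pa.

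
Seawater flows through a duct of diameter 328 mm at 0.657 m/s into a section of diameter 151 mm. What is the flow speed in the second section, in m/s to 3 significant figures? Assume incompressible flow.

The volume flow rate is constant, so v₂ = (A₁/A₂)v₁ = (845/179)·0.657 = 3.10 m/s.

3.10 m/s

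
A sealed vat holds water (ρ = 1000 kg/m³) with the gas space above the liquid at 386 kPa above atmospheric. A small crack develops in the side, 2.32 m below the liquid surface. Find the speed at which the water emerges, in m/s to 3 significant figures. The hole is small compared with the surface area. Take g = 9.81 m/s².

Take point 1 at the surface (v₁ ≈ 0) and point 2 at the hole (at atmospheric pressure). Bernoulli: P₁ + ρg h = P_atm + ½ρv₂².
With P₁ − P_atm = 386000 Pa, v₂ = √(2gh + 2ΔP/ρ) = √(2·9.81·2.32 + 2·386000/1000) = 28.6 m/s.

v ≈ 28.6 m/s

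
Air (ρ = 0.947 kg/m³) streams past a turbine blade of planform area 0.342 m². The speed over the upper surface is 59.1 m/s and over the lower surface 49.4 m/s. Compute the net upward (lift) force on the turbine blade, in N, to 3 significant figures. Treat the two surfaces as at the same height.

170 N

The faster flow above has the lower pressure; Bernoulli (same height) gives ΔP = ½ρ(v_up² − v_low²).
ΔP = ½·0.947·(59.1² − 49.4²) = 498 Pa.
Lift = ΔP · A = 498 × 0.342 = 170 N.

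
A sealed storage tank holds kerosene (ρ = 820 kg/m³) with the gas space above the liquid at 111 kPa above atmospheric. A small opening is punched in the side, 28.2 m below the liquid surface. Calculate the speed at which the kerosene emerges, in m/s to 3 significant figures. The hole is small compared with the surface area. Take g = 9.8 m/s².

v = 28.7 m/s

Take point 1 at the surface (v₁ ≈ 0) and point 2 at the hole (at atmospheric pressure). Bernoulli: P₁ + ρg h = P_atm + ½ρv₂².
With P₁ − P_atm = 111000 Pa, v₂ = √(2gh + 2ΔP/ρ) = √(2·9.8·28.2 + 2·111000/820) = 28.7 m/s.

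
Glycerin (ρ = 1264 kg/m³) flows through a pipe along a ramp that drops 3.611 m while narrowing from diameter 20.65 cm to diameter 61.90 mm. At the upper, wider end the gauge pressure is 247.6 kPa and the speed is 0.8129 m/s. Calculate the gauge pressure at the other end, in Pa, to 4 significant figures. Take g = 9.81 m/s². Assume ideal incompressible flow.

Continuity gives A₁v₁ = A₂v₂, so v₂ = (334.9 cm²)/(30.09 cm²) × 0.8129 m/s = 9.047 m/s.
Bernoulli: P₁ + ½ρv₁² + ρg h₁ = P₂ + ½ρv₂² + ρg h₂, so P₂ = P₁ + ½ρ(v₁² − v₂²) − ρg(h₂ − h₁).
P₂ = 247600 + ½·1264·(0.8129² − 9.047²) − 1264·9.81·(−3.611) = 247600 + (-51310) − (-44780) = 241100 Pa.

P₂ ≈ 241100 Pa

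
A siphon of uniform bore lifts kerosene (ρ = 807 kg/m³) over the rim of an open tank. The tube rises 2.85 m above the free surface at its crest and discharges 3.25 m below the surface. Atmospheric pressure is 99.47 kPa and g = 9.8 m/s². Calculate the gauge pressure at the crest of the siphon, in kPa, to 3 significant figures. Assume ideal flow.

P_gauge ≈ -48.2 kPa

The outlet speed comes from Torricelli: v = √(2g·3.25) = 7.98 m/s.
With constant cross-section the crest speed equals v; applying Bernoulli from the surface up to the crest, P_top = P_atm − ½ρv² − ρg·h_top.
P_top = 99470 − ½·807·7.98² − 807·9.8·2.85 = 51200 Pa. So P_gauge = P_top − P_atm = -48200 Pa.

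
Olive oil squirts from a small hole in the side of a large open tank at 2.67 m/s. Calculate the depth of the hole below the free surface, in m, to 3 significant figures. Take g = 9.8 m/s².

0.364 m

Inverting v = √(2gh) gives h = v² / 2g.
h = 2.67²/(2·9.8) = 7.13/19.60 = 0.364 m.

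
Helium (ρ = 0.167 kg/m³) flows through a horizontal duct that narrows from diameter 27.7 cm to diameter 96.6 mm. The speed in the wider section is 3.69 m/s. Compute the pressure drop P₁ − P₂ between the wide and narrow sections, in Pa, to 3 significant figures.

ΔP ≈ 75.7 Pa

By continuity, v₂ = v₁·A₁/A₂ = 3.69·(603/73.3) = 30.3 m/s.
With no height change, Bernoulli's equation is P₁ + ½ρv₁² = P₂ + ½ρv₂².
P₁ − P₂ = ½·0.167·(30.3² − 3.69²) = ½·0.167·907 = 75.7 Pa.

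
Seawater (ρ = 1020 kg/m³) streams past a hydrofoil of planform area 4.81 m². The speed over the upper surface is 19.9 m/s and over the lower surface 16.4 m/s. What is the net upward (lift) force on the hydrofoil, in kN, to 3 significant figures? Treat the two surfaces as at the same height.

F ≈ 312 kN

With equal heights on the two surfaces, Bernoulli gives P_lower − P_upper = ½ρ(v_upper² − v_lower²).
ΔP = ½·1020·(19.9² − 16.4²) = 64800 Pa.
Lift = ΔP · A = 64800 × 4.81 = 312000 N.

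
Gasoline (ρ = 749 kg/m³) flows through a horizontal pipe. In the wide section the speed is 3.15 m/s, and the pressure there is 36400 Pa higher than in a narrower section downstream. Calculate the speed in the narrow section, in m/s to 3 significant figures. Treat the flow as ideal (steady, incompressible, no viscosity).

v₂ ≈ 10.3 m/s

Horizontal Bernoulli: P₁ + ½ρv₁² = P₂ + ½ρv₂², so v₂² = v₁² + 2(P₁ − P₂)/ρ.
v₂ = √(3.15² + 2·36400/749) = √(9.92 + 97.2) = 10.3 m/s.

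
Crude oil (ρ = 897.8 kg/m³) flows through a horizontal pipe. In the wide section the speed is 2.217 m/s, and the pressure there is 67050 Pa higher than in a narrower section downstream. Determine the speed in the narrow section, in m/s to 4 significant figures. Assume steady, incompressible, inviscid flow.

Along the level pipe P + ½ρv² is conserved, hence v₂² = v₁² + 2(P₁ − P₂)/ρ.
v₂ = √(2.217² + 2·67050/897.8) = √(4.915 + 149.4) = 12.42 m/s.

v₂ = 12.42 m/s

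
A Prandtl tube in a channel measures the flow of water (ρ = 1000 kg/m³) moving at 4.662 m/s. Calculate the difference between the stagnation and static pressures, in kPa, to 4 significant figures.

ΔP ≈ 10.87 kPa

Bernoulli between the free stream and the stagnation point: ½ρv² = P_stag − P_static.
ΔP = ½·1000·4.662² = 10870 Pa.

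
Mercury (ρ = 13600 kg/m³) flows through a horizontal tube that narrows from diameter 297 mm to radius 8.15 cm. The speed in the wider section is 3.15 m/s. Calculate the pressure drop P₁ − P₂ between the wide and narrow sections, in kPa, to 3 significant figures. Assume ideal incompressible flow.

676 kPa

By continuity, v₂ = v₁·A₁/A₂ = 3.15·(693/209) = 10.5 m/s.
Along the horizontal streamline, P + ½ρv² is constant.
P₁ − P₂ = ½·13600·(10.5² − 3.15²) = ½·13600·99.4 = 676000 Pa.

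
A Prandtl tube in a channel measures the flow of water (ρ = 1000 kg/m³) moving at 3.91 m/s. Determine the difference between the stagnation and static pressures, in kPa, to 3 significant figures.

The dynamic pressure equals the rise in static pressure at the stagnation point: ΔP = ½ρv².
ΔP = ½·1000·3.91² = 7640 Pa.

ΔP ≈ 7.64 kPa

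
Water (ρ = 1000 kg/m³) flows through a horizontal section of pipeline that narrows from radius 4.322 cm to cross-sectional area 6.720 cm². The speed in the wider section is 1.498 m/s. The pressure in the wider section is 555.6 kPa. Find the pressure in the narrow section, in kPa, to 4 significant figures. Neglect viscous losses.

P₂ ≈ 471.2 kPa

By continuity, v₂ = v₁·A₁/A₂ = 1.498·(58.68/6.720) = 13.08 m/s.
The pipe is horizontal, so Bernoulli reduces to P₁ + ½ρv₁² = P₂ + ½ρv₂².
P₂ = P₁ − ½ρ(v₂² − v₁²) = 555600 − ½·1000·(13.08² − 1.498²) = 555600 − 84440 = 471200 Pa.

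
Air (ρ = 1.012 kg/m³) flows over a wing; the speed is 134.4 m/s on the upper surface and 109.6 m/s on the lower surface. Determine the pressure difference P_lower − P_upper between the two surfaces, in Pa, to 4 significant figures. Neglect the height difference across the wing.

Bernoulli (same height): P_lower − P_upper = ½ρ(v_upper² − v_lower²).
ΔP = ½·1.012·(134.4² − 109.6²) = 3062 Pa.

ΔP = 3062 Pa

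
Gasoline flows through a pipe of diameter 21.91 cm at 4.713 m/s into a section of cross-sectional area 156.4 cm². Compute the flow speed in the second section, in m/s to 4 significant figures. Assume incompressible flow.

Mass conservation (A₁v₁ = A₂v₂) gives v₂ = 4.713 × 377.0/156.4 = 11.36 m/s.

11.36 m/s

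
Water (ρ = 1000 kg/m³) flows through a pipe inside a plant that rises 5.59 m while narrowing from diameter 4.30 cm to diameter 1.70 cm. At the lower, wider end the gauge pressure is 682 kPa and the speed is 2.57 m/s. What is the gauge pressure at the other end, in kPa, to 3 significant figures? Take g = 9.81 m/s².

P₂ = 495 kPa

Mass conservation (A₁v₁ = A₂v₂) gives v₂ = 2.57 × 14.5/2.27 = 16.4 m/s.
Energy conservation along the streamline gives P₂ = P₁ − ½ρ(v₂² − v₁²) − ρg(h₂ − h₁).
P₂ = 682000 + ½·1000·(2.57² − 16.4²) − 1000·9.81·(+5.59) = 682000 + (-132000) − (54800) = 495000 Pa.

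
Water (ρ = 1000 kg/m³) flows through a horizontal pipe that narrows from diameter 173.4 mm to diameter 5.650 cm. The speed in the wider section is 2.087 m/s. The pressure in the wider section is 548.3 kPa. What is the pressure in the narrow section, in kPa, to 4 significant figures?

P₂ ≈ 357.3 kPa

By continuity, v₂ = v₁·A₁/A₂ = 2.087·(236.2/25.07) = 19.66 m/s.
The pipe is horizontal, so Bernoulli reduces to P₁ + ½ρv₁² = P₂ + ½ρv₂².
P₂ = P₁ − ½ρ(v₂² − v₁²) = 548300 − ½·1000·(19.66² − 2.087²) = 548300 − 191000 = 357300 Pa.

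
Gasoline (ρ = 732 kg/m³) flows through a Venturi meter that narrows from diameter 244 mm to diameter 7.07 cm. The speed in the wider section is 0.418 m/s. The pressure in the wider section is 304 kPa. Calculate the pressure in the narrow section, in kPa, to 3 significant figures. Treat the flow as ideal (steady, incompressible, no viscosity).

Continuity gives A₁v₁ = A₂v₂, so v₂ = (468 cm²)/(39.3 cm²) × 0.418 m/s = 4.98 m/s.
Bernoulli (h₁ = h₂): P₁ − P₂ = ½ρ(v₂² − v₁²).
P₂ = P₁ − ½ρ(v₂² − v₁²) = 304000 − ½·732·(4.98² − 0.418²) = 304000 − 9010 = 295000 Pa.

P₂ ≈ 295 kPa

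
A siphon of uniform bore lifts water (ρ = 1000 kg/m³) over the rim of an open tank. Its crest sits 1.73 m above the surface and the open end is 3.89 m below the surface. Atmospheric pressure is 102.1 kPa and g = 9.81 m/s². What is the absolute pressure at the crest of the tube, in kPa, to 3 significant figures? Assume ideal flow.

From the surface to the outlet (both open to atmosphere, surface at rest): v = √(2g·h_out) = √(2·9.81·3.89) = 8.74 m/s.
With constant cross-section the crest speed equals v; applying Bernoulli from the surface up to the crest, P_top = P_atm − ½ρv² − ρg·h_top.
P_top = 102100 − ½·1000·8.74² − 1000·9.81·1.73 = 47000 Pa.

P_top = 47.0 kPa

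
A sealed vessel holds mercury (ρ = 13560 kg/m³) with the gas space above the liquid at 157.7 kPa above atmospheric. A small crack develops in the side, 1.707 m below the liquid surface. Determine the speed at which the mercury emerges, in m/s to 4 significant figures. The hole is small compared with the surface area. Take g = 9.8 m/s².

Take point 1 at the surface (v₁ ≈ 0) and point 2 at the hole (at atmospheric pressure). Bernoulli: P₁ + ρg h = P_atm + ½ρv₂².
With P₁ − P_atm = 157700 Pa, v₂ = √(2gh + 2ΔP/ρ) = √(2·9.8·1.707 + 2·157700/13560) = 7.531 m/s.

v ≈ 7.531 m/s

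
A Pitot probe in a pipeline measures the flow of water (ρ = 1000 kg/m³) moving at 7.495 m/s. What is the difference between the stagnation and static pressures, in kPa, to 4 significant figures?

ΔP = 28.09 kPa

At the stagnation point the flow is brought to rest, so Bernoulli gives P_stag − P_static = ½ρv².
ΔP = ½·1000·7.495² = 28090 Pa.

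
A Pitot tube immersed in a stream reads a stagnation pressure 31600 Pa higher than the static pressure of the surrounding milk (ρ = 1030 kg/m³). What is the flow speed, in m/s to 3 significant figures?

v ≈ 7.83 m/s

At the stagnation point the flow is brought to rest, so Bernoulli gives P_stag − P_static = ½ρv².
v = √(2ΔP/ρ) = √(2·31600/1030) = 7.83 m/s.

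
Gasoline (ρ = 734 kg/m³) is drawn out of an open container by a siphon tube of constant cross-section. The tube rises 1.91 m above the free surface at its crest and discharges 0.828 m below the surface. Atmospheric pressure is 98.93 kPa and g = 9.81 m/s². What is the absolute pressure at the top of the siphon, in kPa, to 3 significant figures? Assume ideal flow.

P_top ≈ 79.2 kPa

Bernoulli surface→outlet gives ½v² = g·h_out, so v = √(2·9.81·0.828) = 4.03 m/s.
Continuity keeps v the same throughout the tube; from surface to crest, P_atm + 0 = P_top + ½ρv² + ρg·h_top.
P_top = 98930 − ½·734·4.03² − 734·9.81·1.91 = 79200 Pa.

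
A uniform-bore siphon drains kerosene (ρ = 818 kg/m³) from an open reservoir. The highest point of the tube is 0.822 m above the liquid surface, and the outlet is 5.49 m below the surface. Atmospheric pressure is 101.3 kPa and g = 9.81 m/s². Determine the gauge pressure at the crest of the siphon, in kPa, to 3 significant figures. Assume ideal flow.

P_gauge ≈ -50.7 kPa

The outlet speed comes from Torricelli: v = √(2g·5.49) = 10.4 m/s.
The bore is uniform, so the speed at the crest is the same v. Bernoulli surface→crest: P_atm = P_top + ½ρv² + ρg·h_top.
P_top = 101300 − ½·818·10.4² − 818·9.81·0.822 = 50600 Pa. So P_gauge = P_top − P_atm = -50700 Pa.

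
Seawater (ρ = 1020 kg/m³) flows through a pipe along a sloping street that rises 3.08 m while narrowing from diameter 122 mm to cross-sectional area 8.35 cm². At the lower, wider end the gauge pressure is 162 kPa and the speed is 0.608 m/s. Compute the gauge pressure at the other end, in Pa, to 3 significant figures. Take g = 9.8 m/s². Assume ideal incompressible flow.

94500 Pa

Mass conservation (A₁v₁ = A₂v₂) gives v₂ = 0.608 × 117/8.35 = 8.51 m/s.
Energy conservation along the streamline gives P₂ = P₁ − ½ρ(v₂² − v₁²) − ρg(h₂ − h₁).
P₂ = 162000 + ½·1020·(0.608² − 8.51²) − 1020·9.8·(+3.08) = 162000 + (-36800) − (30800) = 94500 Pa.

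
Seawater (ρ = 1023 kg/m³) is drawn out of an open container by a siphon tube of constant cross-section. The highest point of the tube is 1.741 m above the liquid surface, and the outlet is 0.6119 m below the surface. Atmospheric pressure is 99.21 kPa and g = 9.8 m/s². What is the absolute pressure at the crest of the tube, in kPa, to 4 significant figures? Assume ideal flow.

From the surface to the outlet (both open to atmosphere, surface at rest): v = √(2g·h_out) = √(2·9.8·0.6119) = 3.463 m/s.
With constant cross-section the crest speed equals v; applying Bernoulli from the surface up to the crest, P_top = P_atm − ½ρv² − ρg·h_top.
P_top = 99210 − ½·1023·3.463² − 1023·9.8·1.741 = 75620 Pa.

P_top ≈ 75.62 kPa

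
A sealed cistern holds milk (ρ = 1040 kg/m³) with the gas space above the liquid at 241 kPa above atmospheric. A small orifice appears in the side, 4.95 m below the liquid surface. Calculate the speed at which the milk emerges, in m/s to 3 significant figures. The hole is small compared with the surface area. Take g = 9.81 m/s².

Take point 1 at the surface (v₁ ≈ 0) and point 2 at the hole (at atmospheric pressure). Bernoulli: P₁ + ρg h = P_atm + ½ρv₂².
With P₁ − P_atm = 241000 Pa, v₂ = √(2gh + 2ΔP/ρ) = √(2·9.81·4.95 + 2·241000/1040) = 23.7 m/s.

23.7 m/s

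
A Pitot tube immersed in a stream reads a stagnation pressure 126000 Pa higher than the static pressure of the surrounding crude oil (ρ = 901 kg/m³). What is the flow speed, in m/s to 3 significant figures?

v = 16.7 m/s

At the stagnation point the flow is brought to rest, so Bernoulli gives P_stag − P_static = ½ρv².
v = √(2ΔP/ρ) = √(2·126000/901) = 16.7 m/s.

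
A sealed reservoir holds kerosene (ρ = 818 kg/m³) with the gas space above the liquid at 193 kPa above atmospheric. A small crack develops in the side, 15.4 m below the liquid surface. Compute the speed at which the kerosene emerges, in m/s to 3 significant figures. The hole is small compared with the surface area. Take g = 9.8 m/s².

v ≈ 27.8 m/s

Take point 1 at the surface (v₁ ≈ 0) and point 2 at the hole (at atmospheric pressure). Bernoulli: P₁ + ρg h = P_atm + ½ρv₂².
With P₁ − P_atm = 193000 Pa, v₂ = √(2gh + 2ΔP/ρ) = √(2·9.8·15.4 + 2·193000/818) = 27.8 m/s.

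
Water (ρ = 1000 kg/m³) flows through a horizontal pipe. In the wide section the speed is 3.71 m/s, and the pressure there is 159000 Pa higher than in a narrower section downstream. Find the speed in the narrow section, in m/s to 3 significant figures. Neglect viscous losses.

Along the level pipe P + ½ρv² is conserved, hence v₂² = v₁² + 2(P₁ − P₂)/ρ.
v₂ = √(3.71² + 2·159000/1000) = √(13.8 + 318) = 18.2 m/s.

v₂ ≈ 18.2 m/s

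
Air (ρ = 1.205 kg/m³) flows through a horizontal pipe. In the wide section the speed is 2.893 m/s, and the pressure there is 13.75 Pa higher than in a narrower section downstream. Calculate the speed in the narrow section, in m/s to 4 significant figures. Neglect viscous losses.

Horizontal Bernoulli: P₁ + ½ρv₁² = P₂ + ½ρv₂², so v₂² = v₁² + 2(P₁ − P₂)/ρ.
v₂ = √(2.893² + 2·13.75/1.205) = √(8.369 + 22.82) = 5.585 m/s.

v₂ ≈ 5.585 m/s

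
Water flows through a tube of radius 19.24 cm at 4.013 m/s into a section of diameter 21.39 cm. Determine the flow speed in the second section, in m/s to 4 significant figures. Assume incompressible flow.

Mass conservation (A₁v₁ = A₂v₂) gives v₂ = 4.013 × 1163/359.3 = 12.99 m/s.

v₂ = 12.99 m/s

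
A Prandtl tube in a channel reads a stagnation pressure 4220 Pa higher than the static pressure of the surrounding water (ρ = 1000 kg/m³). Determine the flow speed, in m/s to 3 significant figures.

The dynamic pressure equals the rise in static pressure at the stagnation point: ΔP = ½ρv².
v = √(2ΔP/ρ) = √(2·4220/1000) = 2.91 m/s.

v = 2.91 m/s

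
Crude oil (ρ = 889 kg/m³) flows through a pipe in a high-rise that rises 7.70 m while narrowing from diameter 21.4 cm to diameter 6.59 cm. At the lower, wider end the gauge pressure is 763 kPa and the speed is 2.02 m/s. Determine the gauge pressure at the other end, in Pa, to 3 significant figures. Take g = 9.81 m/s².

The volume flow rate is constant, so v₂ = (A₁/A₂)v₁ = (360/34.1)·2.02 = 21.3 m/s.
Applying Bernoulli between the two ends and solving for P₂: P₂ = P₁ + ½ρ(v₁² − v₂²) − ρgΔh.
P₂ = 763000 + ½·889·(2.02² − 21.3²) − 889·9.81·(+7.70) = 763000 + (-200000) − (67200) = 496000 Pa.

P₂ ≈ 496000 Pa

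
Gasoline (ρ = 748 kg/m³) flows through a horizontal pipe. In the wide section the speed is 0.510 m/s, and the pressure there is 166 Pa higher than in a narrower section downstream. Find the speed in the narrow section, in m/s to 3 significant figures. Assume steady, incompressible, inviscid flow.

With h₁ = h₂, rearranging Bernoulli gives v₂ = √(v₁² + 2ΔP/ρ).
v₂ = √(0.510² + 2·166/748) = √(0.260 + 0.444) = 0.839 m/s.

v₂ ≈ 0.839 m/s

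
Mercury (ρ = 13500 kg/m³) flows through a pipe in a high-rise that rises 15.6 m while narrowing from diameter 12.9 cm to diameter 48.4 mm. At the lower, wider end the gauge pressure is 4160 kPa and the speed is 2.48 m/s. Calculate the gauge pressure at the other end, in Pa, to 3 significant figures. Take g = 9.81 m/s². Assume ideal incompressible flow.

P₂ ≈ 40500 Pa

By continuity, v₂ = v₁·A₁/A₂ = 2.48·(131/18.4) = 17.6 m/s.
Applying Bernoulli between the two ends and solving for P₂: P₂ = P₁ + ½ρ(v₁² − v₂²) − ρgΔh.
P₂ = 4160000 + ½·13500·(2.48² − 17.6²) − 13500·9.81·(+15.6) = 4160000 + (-2050000) − (2070000) = 40500 Pa.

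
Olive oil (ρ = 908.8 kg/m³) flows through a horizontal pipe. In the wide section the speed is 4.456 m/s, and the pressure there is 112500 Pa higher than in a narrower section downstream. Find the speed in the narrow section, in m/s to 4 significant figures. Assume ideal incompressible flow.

v₂ ≈ 16.35 m/s

Horizontal Bernoulli: P₁ + ½ρv₁² = P₂ + ½ρv₂², so v₂² = v₁² + 2(P₁ − P₂)/ρ.
v₂ = √(4.456² + 2·112500/908.8) = √(19.86 + 247.6) = 16.35 m/s.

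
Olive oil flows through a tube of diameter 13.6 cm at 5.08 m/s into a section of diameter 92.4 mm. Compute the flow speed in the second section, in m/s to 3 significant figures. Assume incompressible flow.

v₂ ≈ 11.0 m/s

Continuity gives A₁v₁ = A₂v₂, so v₂ = (145 cm²)/(67.1 cm²) × 5.08 m/s = 11.0 m/s.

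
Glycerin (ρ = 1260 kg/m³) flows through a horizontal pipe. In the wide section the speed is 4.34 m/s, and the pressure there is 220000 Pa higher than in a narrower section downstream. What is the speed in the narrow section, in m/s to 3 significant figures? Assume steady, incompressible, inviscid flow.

Horizontal Bernoulli: P₁ + ½ρv₁² = P₂ + ½ρv₂², so v₂² = v₁² + 2(P₁ − P₂)/ρ.
v₂ = √(4.34² + 2·220000/1260) = √(18.8 + 349) = 19.2 m/s.

v₂ ≈ 19.2 m/s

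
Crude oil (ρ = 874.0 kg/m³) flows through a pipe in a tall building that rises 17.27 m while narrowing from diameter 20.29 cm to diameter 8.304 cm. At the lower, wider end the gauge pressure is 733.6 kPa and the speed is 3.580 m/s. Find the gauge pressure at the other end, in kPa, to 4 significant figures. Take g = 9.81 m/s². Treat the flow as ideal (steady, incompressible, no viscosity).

P₂ = 391.5 kPa

The volume flow rate is constant, so v₂ = (A₁/A₂)v₁ = (323.3/54.16)·3.580 = 21.37 m/s.
Applying Bernoulli between the two ends and solving for P₂: P₂ = P₁ + ½ρ(v₁² − v₂²) − ρgΔh.
P₂ = 733600 + ½·874.0·(3.580² − 21.37²) − 874.0·9.81·(+17.27) = 733600 + (-194000) − (148100) = 391500 Pa.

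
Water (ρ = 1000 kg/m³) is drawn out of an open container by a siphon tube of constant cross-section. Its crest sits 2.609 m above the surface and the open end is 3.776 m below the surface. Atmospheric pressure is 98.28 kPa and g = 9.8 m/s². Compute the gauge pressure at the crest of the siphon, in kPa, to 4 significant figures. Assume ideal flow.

-62.57 kPa

The outlet speed comes from Torricelli: v = √(2g·3.776) = 8.603 m/s.
The bore is uniform, so the speed at the crest is the same v. Bernoulli surface→crest: P_atm = P_top + ½ρv² + ρg·h_top.
P_top = 98280 − ½·1000·8.603² − 1000·9.8·2.609 = 35710 Pa. So P_gauge = P_top − P_atm = -62570 Pa.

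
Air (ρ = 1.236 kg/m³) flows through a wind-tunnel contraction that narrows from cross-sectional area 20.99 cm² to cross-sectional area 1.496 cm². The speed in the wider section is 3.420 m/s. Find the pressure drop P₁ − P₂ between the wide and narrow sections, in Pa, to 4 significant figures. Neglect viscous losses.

The volume flow rate is constant, so v₂ = (A₁/A₂)v₁ = (20.99/1.496)·3.420 = 47.99 m/s.
Bernoulli (h₁ = h₂): P₁ − P₂ = ½ρ(v₂² − v₁²).
P₁ − P₂ = ½·1.236·(47.99² − 3.420²) = ½·1.236·2291 = 1416 Pa.

ΔP ≈ 1416 Pa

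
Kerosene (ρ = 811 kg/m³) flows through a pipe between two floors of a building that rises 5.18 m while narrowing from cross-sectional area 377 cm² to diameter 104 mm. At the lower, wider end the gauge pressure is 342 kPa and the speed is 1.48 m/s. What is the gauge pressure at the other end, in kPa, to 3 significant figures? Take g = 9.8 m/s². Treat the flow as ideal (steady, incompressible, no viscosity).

The volume flow rate is constant, so v₂ = (A₁/A₂)v₁ = (377/84.9)·1.48 = 6.57 m/s.
Energy conservation along the streamline gives P₂ = P₁ − ½ρ(v₂² − v₁²) − ρg(h₂ − h₁).
P₂ = 342000 + ½·811·(1.48² − 6.57²) − 811·9.8·(+5.18) = 342000 + (-16600) − (41200) = 284000 Pa.

P₂ ≈ 284 kPa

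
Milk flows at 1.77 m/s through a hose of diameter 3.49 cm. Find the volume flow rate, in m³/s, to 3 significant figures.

Q ≈ 0.00169 m³/s

Q = A·v = 0.000957 m² × 1.77 m/s = 0.00169 m³/s.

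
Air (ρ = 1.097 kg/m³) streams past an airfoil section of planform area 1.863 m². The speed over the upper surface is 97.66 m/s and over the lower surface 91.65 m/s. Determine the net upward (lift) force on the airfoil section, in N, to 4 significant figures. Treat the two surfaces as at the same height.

F ≈ 1163 N

From P + ½ρv² = const at equal height, P_low − P_up = ½ρ(v_up² − v_low²).
ΔP = ½·1.097·(97.66² − 91.65²) = 624.1 Pa.
Lift = ΔP · A = 624.1 × 1.863 = 1163 N.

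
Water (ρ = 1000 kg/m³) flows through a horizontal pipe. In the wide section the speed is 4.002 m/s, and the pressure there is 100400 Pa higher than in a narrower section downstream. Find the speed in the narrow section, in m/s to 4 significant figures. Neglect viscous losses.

v₂ ≈ 14.72 m/s

Horizontal Bernoulli: P₁ + ½ρv₁² = P₂ + ½ρv₂², so v₂² = v₁² + 2(P₁ − P₂)/ρ.
v₂ = √(4.002² + 2·100400/1000) = √(16.02 + 200.8) = 14.72 m/s.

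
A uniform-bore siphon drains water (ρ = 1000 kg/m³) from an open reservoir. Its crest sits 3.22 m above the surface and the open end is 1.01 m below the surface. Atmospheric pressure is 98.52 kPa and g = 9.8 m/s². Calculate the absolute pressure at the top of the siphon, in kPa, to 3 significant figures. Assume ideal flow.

P_top ≈ 57.1 kPa

From the surface to the outlet (both open to atmosphere, surface at rest): v = √(2g·h_out) = √(2·9.8·1.01) = 4.45 m/s.
Continuity keeps v the same throughout the tube; from surface to crest, P_atm + 0 = P_top + ½ρv² + ρg·h_top.
P_top = 98520 − ½·1000·4.45² − 1000·9.8·3.22 = 57100 Pa.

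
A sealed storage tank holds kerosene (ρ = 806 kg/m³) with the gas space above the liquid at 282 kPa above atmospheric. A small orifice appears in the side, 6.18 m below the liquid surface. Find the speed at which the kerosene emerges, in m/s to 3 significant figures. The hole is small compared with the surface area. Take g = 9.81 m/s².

v ≈ 28.7 m/s

Take point 1 at the surface (v₁ ≈ 0) and point 2 at the hole (at atmospheric pressure). Bernoulli: P₁ + ρg h = P_atm + ½ρv₂².
With P₁ − P_atm = 282000 Pa, v₂ = √(2gh + 2ΔP/ρ) = √(2·9.81·6.18 + 2·282000/806) = 28.7 m/s.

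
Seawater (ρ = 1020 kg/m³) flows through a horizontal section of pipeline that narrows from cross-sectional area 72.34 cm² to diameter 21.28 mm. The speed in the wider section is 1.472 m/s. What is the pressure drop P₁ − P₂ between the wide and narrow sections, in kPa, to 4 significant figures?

ΔP ≈ 456.1 kPa

Mass conservation (A₁v₁ = A₂v₂) gives v₂ = 1.472 × 72.34/3.557 = 29.94 m/s.
With no height change, Bernoulli's equation is P₁ + ½ρv₁² = P₂ + ½ρv₂².
P₁ − P₂ = ½·1020·(29.94² − 1.472²) = ½·1020·894.2 = 456100 Pa.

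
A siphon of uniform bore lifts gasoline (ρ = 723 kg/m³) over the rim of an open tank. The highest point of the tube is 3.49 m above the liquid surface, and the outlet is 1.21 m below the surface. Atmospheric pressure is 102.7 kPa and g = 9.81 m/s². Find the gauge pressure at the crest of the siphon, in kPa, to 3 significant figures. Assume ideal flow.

P_gauge ≈ -33.3 kPa

From the surface to the outlet (both open to atmosphere, surface at rest): v = √(2g·h_out) = √(2·9.81·1.21) = 4.87 m/s.
The bore is uniform, so the speed at the crest is the same v. Bernoulli surface→crest: P_atm = P_top + ½ρv² + ρg·h_top.
P_top = 102700 − ½·723·4.87² − 723·9.81·3.49 = 69400 Pa. So P_gauge = P_top − P_atm = -33300 Pa.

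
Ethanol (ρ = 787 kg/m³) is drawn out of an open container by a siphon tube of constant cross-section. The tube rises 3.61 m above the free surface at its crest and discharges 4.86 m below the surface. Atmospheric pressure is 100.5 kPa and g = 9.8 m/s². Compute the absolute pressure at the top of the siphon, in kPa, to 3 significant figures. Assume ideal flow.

35.2 kPa

The outlet speed comes from Torricelli: v = √(2g·4.86) = 9.76 m/s.
With constant cross-section the crest speed equals v; applying Bernoulli from the surface up to the crest, P_top = P_atm − ½ρv² − ρg·h_top.
P_top = 100500 − ½·787·9.76² − 787·9.8·3.61 = 35200 Pa.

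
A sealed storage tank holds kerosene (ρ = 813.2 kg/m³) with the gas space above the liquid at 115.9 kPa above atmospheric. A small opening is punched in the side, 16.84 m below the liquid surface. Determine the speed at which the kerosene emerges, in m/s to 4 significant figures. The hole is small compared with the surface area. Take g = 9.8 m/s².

Take point 1 at the surface (v₁ ≈ 0) and point 2 at the hole (at atmospheric pressure). Bernoulli: P₁ + ρg h = P_atm + ½ρv₂².
With P₁ − P_atm = 115900 Pa, v₂ = √(2gh + 2ΔP/ρ) = √(2·9.8·16.84 + 2·115900/813.2) = 24.80 m/s.

24.80 m/s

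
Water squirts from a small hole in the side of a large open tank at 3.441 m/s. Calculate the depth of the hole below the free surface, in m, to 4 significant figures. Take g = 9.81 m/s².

h ≈ 0.6035 m

Torricelli: v = √(2gh), so h = v²/(2g).
h = 3.441²/(2·9.81) = 11.84/19.62 = 0.6035 m.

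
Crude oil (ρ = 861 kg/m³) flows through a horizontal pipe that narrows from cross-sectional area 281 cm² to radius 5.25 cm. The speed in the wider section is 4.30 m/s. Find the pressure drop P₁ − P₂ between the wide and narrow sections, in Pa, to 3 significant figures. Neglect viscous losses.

75900 Pa

By continuity, v₂ = v₁·A₁/A₂ = 4.30·(281/86.6) = 14.0 m/s.
With no height change, Bernoulli's equation is P₁ + ½ρv₁² = P₂ + ½ρv₂².
P₁ − P₂ = ½·861·(14.0² − 4.30²) = ½·861·176 = 75900 Pa.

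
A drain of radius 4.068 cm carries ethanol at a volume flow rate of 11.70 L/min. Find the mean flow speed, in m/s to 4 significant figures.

v ≈ 0.03751 m/s

Q = 11.70 L/min = 0.0001950 m³/s.
v = Q/A = 0.0001950 / 0.005199 = 0.03751 m/s.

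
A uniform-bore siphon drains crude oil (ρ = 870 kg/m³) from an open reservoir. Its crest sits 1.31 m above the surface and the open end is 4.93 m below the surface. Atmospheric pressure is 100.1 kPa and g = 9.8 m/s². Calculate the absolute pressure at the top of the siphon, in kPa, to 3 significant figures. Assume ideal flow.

From the surface to the outlet (both open to atmosphere, surface at rest): v = √(2g·h_out) = √(2·9.8·4.93) = 9.83 m/s.
With constant cross-section the crest speed equals v; applying Bernoulli from the surface up to the crest, P_top = P_atm − ½ρv² − ρg·h_top.
P_top = 100100 − ½·870·9.83² − 870·9.8·1.31 = 46900 Pa.

P_top = 46.9 kPa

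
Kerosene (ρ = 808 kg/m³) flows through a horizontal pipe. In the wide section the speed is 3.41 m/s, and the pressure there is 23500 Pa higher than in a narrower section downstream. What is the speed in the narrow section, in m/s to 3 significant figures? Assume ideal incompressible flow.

Along the level pipe P + ½ρv² is conserved, hence v₂² = v₁² + 2(P₁ − P₂)/ρ.
v₂ = √(3.41² + 2·23500/808) = √(11.6 + 58.2) = 8.35 m/s.

8.35 m/s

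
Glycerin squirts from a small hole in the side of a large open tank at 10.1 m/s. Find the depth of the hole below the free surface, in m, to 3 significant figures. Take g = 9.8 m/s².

h = 5.20 m

Inverting v = √(2gh) gives h = v² / 2g.
h = 10.1²/(2·9.8) = 102/19.60 = 5.20 m.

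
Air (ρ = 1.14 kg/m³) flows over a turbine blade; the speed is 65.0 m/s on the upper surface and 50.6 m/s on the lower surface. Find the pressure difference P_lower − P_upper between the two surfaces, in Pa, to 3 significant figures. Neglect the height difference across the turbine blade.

ΔP = 949 Pa

With negligible Δh, P + ½ρv² is constant, so P_low − P_up = ½ρ(v_up² − v_low²).
ΔP = ½·1.14·(65.0² − 50.6²) = 949 Pa.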